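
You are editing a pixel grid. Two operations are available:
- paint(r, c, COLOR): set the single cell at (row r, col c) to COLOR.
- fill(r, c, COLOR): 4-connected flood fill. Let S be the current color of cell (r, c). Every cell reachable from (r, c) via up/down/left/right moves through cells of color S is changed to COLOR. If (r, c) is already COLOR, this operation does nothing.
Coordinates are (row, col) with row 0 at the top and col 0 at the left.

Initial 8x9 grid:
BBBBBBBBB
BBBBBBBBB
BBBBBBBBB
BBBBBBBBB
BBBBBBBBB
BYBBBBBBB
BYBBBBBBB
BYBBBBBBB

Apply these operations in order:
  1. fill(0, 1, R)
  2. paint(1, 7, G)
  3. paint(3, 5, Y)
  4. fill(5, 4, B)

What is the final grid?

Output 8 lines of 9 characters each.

After op 1 fill(0,1,R) [69 cells changed]:
RRRRRRRRR
RRRRRRRRR
RRRRRRRRR
RRRRRRRRR
RRRRRRRRR
RYRRRRRRR
RYRRRRRRR
RYRRRRRRR
After op 2 paint(1,7,G):
RRRRRRRRR
RRRRRRRGR
RRRRRRRRR
RRRRRRRRR
RRRRRRRRR
RYRRRRRRR
RYRRRRRRR
RYRRRRRRR
After op 3 paint(3,5,Y):
RRRRRRRRR
RRRRRRRGR
RRRRRRRRR
RRRRRYRRR
RRRRRRRRR
RYRRRRRRR
RYRRRRRRR
RYRRRRRRR
After op 4 fill(5,4,B) [67 cells changed]:
BBBBBBBBB
BBBBBBBGB
BBBBBBBBB
BBBBBYBBB
BBBBBBBBB
BYBBBBBBB
BYBBBBBBB
BYBBBBBBB

Answer: BBBBBBBBB
BBBBBBBGB
BBBBBBBBB
BBBBBYBBB
BBBBBBBBB
BYBBBBBBB
BYBBBBBBB
BYBBBBBBB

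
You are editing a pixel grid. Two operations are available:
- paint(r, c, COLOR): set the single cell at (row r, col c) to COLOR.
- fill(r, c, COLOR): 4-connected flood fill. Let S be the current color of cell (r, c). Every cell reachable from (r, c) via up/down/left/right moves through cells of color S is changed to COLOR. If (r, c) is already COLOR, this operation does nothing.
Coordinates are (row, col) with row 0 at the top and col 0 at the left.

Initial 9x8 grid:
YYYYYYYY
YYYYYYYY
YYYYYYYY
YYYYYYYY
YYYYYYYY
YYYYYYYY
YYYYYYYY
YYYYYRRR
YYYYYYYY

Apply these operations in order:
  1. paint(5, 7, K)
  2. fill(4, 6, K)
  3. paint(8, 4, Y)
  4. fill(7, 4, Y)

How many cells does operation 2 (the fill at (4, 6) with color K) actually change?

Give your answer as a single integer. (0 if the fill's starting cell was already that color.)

Answer: 68

Derivation:
After op 1 paint(5,7,K):
YYYYYYYY
YYYYYYYY
YYYYYYYY
YYYYYYYY
YYYYYYYY
YYYYYYYK
YYYYYYYY
YYYYYRRR
YYYYYYYY
After op 2 fill(4,6,K) [68 cells changed]:
KKKKKKKK
KKKKKKKK
KKKKKKKK
KKKKKKKK
KKKKKKKK
KKKKKKKK
KKKKKKKK
KKKKKRRR
KKKKKKKK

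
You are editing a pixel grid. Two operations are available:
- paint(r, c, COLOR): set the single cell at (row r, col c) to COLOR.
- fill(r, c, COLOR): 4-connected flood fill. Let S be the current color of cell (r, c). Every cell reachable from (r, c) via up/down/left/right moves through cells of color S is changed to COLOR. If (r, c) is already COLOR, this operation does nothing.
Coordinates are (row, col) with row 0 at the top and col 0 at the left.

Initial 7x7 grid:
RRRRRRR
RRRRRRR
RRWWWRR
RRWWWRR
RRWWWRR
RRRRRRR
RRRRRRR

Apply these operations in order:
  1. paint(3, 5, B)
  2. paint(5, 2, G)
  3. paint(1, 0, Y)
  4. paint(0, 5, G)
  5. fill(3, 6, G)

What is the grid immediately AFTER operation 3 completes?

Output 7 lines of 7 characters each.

After op 1 paint(3,5,B):
RRRRRRR
RRRRRRR
RRWWWRR
RRWWWBR
RRWWWRR
RRRRRRR
RRRRRRR
After op 2 paint(5,2,G):
RRRRRRR
RRRRRRR
RRWWWRR
RRWWWBR
RRWWWRR
RRGRRRR
RRRRRRR
After op 3 paint(1,0,Y):
RRRRRRR
YRRRRRR
RRWWWRR
RRWWWBR
RRWWWRR
RRGRRRR
RRRRRRR

Answer: RRRRRRR
YRRRRRR
RRWWWRR
RRWWWBR
RRWWWRR
RRGRRRR
RRRRRRR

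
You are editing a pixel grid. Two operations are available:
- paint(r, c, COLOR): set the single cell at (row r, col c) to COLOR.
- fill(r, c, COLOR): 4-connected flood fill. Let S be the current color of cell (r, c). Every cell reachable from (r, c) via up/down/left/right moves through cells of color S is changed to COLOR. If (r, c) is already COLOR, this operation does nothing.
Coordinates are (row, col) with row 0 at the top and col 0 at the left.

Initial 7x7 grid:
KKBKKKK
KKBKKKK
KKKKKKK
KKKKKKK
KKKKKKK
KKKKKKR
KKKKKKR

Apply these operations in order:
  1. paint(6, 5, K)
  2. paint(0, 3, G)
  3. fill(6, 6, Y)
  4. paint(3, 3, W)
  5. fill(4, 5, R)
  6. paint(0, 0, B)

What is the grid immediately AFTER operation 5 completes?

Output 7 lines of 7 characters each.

Answer: RRBGRRR
RRBRRRR
RRRRRRR
RRRWRRR
RRRRRRR
RRRRRRY
RRRRRRY

Derivation:
After op 1 paint(6,5,K):
KKBKKKK
KKBKKKK
KKKKKKK
KKKKKKK
KKKKKKK
KKKKKKR
KKKKKKR
After op 2 paint(0,3,G):
KKBGKKK
KKBKKKK
KKKKKKK
KKKKKKK
KKKKKKK
KKKKKKR
KKKKKKR
After op 3 fill(6,6,Y) [2 cells changed]:
KKBGKKK
KKBKKKK
KKKKKKK
KKKKKKK
KKKKKKK
KKKKKKY
KKKKKKY
After op 4 paint(3,3,W):
KKBGKKK
KKBKKKK
KKKKKKK
KKKWKKK
KKKKKKK
KKKKKKY
KKKKKKY
After op 5 fill(4,5,R) [43 cells changed]:
RRBGRRR
RRBRRRR
RRRRRRR
RRRWRRR
RRRRRRR
RRRRRRY
RRRRRRY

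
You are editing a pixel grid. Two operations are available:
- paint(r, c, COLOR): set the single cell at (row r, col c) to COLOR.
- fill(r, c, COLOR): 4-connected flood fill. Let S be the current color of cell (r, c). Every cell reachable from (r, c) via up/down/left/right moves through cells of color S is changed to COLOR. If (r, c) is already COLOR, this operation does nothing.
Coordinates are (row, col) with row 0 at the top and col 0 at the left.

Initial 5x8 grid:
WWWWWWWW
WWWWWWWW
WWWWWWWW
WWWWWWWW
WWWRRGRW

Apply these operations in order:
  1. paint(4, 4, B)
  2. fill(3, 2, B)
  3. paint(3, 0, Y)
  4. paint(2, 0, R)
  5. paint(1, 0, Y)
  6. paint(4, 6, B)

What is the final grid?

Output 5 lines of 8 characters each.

Answer: BBBBBBBB
YBBBBBBB
RBBBBBBB
YBBBBBBB
BBBRBGBB

Derivation:
After op 1 paint(4,4,B):
WWWWWWWW
WWWWWWWW
WWWWWWWW
WWWWWWWW
WWWRBGRW
After op 2 fill(3,2,B) [36 cells changed]:
BBBBBBBB
BBBBBBBB
BBBBBBBB
BBBBBBBB
BBBRBGRB
After op 3 paint(3,0,Y):
BBBBBBBB
BBBBBBBB
BBBBBBBB
YBBBBBBB
BBBRBGRB
After op 4 paint(2,0,R):
BBBBBBBB
BBBBBBBB
RBBBBBBB
YBBBBBBB
BBBRBGRB
After op 5 paint(1,0,Y):
BBBBBBBB
YBBBBBBB
RBBBBBBB
YBBBBBBB
BBBRBGRB
After op 6 paint(4,6,B):
BBBBBBBB
YBBBBBBB
RBBBBBBB
YBBBBBBB
BBBRBGBB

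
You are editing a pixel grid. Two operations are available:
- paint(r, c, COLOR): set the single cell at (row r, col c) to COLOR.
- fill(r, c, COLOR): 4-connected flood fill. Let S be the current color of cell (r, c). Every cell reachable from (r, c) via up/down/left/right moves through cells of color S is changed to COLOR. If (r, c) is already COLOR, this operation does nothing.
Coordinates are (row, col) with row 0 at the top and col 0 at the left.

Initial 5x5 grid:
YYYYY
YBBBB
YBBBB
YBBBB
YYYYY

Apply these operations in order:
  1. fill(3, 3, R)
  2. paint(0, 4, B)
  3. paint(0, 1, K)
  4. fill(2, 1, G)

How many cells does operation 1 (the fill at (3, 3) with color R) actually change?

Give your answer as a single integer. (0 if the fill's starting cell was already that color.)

After op 1 fill(3,3,R) [12 cells changed]:
YYYYY
YRRRR
YRRRR
YRRRR
YYYYY

Answer: 12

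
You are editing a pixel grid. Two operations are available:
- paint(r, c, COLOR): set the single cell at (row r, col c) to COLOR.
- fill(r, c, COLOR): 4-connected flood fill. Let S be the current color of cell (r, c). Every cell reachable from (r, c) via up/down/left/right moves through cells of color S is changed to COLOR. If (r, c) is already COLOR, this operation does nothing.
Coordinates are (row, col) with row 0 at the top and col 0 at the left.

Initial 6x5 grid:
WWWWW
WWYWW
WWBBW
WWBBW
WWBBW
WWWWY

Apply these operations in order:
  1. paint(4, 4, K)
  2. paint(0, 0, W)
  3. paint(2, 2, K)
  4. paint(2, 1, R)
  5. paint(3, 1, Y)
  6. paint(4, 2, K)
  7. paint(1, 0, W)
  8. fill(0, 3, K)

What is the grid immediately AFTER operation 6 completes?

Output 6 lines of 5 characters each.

After op 1 paint(4,4,K):
WWWWW
WWYWW
WWBBW
WWBBW
WWBBK
WWWWY
After op 2 paint(0,0,W):
WWWWW
WWYWW
WWBBW
WWBBW
WWBBK
WWWWY
After op 3 paint(2,2,K):
WWWWW
WWYWW
WWKBW
WWBBW
WWBBK
WWWWY
After op 4 paint(2,1,R):
WWWWW
WWYWW
WRKBW
WWBBW
WWBBK
WWWWY
After op 5 paint(3,1,Y):
WWWWW
WWYWW
WRKBW
WYBBW
WWBBK
WWWWY
After op 6 paint(4,2,K):
WWWWW
WWYWW
WRKBW
WYBBW
WWKBK
WWWWY

Answer: WWWWW
WWYWW
WRKBW
WYBBW
WWKBK
WWWWY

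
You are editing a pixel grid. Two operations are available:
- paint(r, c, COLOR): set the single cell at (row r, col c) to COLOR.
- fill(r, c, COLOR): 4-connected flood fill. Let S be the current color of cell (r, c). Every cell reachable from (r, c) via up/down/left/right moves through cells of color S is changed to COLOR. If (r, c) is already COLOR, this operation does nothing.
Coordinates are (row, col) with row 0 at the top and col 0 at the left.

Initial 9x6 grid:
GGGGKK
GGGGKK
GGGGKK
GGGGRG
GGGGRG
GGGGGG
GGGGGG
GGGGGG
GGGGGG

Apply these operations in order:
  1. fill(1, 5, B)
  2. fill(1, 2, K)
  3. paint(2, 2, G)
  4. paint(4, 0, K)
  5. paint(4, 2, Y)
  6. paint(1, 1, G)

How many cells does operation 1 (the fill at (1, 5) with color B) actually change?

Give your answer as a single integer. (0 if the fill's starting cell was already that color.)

After op 1 fill(1,5,B) [6 cells changed]:
GGGGBB
GGGGBB
GGGGBB
GGGGRG
GGGGRG
GGGGGG
GGGGGG
GGGGGG
GGGGGG

Answer: 6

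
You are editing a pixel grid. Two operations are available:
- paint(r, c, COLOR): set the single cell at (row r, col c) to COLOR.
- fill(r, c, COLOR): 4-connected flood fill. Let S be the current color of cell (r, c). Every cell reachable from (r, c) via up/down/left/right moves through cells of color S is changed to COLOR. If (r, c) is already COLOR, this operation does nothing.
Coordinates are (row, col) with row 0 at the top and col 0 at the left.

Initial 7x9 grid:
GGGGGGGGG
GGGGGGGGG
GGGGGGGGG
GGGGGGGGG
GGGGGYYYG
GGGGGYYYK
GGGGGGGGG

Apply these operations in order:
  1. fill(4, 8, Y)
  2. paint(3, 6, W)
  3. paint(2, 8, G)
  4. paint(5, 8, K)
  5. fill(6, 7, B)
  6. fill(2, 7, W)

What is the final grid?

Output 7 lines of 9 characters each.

After op 1 fill(4,8,Y) [56 cells changed]:
YYYYYYYYY
YYYYYYYYY
YYYYYYYYY
YYYYYYYYY
YYYYYYYYY
YYYYYYYYK
YYYYYYYYY
After op 2 paint(3,6,W):
YYYYYYYYY
YYYYYYYYY
YYYYYYYYY
YYYYYYWYY
YYYYYYYYY
YYYYYYYYK
YYYYYYYYY
After op 3 paint(2,8,G):
YYYYYYYYY
YYYYYYYYY
YYYYYYYYG
YYYYYYWYY
YYYYYYYYY
YYYYYYYYK
YYYYYYYYY
After op 4 paint(5,8,K):
YYYYYYYYY
YYYYYYYYY
YYYYYYYYG
YYYYYYWYY
YYYYYYYYY
YYYYYYYYK
YYYYYYYYY
After op 5 fill(6,7,B) [60 cells changed]:
BBBBBBBBB
BBBBBBBBB
BBBBBBBBG
BBBBBBWBB
BBBBBBBBB
BBBBBBBBK
BBBBBBBBB
After op 6 fill(2,7,W) [60 cells changed]:
WWWWWWWWW
WWWWWWWWW
WWWWWWWWG
WWWWWWWWW
WWWWWWWWW
WWWWWWWWK
WWWWWWWWW

Answer: WWWWWWWWW
WWWWWWWWW
WWWWWWWWG
WWWWWWWWW
WWWWWWWWW
WWWWWWWWK
WWWWWWWWW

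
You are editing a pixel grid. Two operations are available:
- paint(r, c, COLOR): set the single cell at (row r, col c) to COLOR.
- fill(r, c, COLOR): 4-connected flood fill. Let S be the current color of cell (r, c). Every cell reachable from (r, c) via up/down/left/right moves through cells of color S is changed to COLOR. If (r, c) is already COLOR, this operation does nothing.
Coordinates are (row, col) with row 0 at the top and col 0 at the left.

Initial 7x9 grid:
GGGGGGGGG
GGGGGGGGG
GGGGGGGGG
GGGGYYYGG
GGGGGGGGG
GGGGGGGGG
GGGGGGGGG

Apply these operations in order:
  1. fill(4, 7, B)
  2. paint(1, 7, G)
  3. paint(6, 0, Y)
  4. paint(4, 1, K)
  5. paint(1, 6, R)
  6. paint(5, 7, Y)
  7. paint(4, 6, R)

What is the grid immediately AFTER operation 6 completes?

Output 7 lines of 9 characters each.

Answer: BBBBBBBBB
BBBBBBRGB
BBBBBBBBB
BBBBYYYBB
BKBBBBBBB
BBBBBBBYB
YBBBBBBBB

Derivation:
After op 1 fill(4,7,B) [60 cells changed]:
BBBBBBBBB
BBBBBBBBB
BBBBBBBBB
BBBBYYYBB
BBBBBBBBB
BBBBBBBBB
BBBBBBBBB
After op 2 paint(1,7,G):
BBBBBBBBB
BBBBBBBGB
BBBBBBBBB
BBBBYYYBB
BBBBBBBBB
BBBBBBBBB
BBBBBBBBB
After op 3 paint(6,0,Y):
BBBBBBBBB
BBBBBBBGB
BBBBBBBBB
BBBBYYYBB
BBBBBBBBB
BBBBBBBBB
YBBBBBBBB
After op 4 paint(4,1,K):
BBBBBBBBB
BBBBBBBGB
BBBBBBBBB
BBBBYYYBB
BKBBBBBBB
BBBBBBBBB
YBBBBBBBB
After op 5 paint(1,6,R):
BBBBBBBBB
BBBBBBRGB
BBBBBBBBB
BBBBYYYBB
BKBBBBBBB
BBBBBBBBB
YBBBBBBBB
After op 6 paint(5,7,Y):
BBBBBBBBB
BBBBBBRGB
BBBBBBBBB
BBBBYYYBB
BKBBBBBBB
BBBBBBBYB
YBBBBBBBB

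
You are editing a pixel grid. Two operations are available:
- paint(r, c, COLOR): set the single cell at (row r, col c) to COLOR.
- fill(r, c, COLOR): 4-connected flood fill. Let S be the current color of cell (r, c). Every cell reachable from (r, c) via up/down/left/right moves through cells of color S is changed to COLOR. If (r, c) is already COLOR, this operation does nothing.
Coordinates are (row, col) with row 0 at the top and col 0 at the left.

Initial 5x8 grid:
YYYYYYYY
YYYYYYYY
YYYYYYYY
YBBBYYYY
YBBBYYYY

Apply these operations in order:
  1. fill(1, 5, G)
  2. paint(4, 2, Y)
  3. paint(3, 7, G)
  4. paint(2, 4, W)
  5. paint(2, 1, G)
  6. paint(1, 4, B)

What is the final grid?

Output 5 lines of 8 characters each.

Answer: GGGGGGGG
GGGGBGGG
GGGGWGGG
GBBBGGGG
GBYBGGGG

Derivation:
After op 1 fill(1,5,G) [34 cells changed]:
GGGGGGGG
GGGGGGGG
GGGGGGGG
GBBBGGGG
GBBBGGGG
After op 2 paint(4,2,Y):
GGGGGGGG
GGGGGGGG
GGGGGGGG
GBBBGGGG
GBYBGGGG
After op 3 paint(3,7,G):
GGGGGGGG
GGGGGGGG
GGGGGGGG
GBBBGGGG
GBYBGGGG
After op 4 paint(2,4,W):
GGGGGGGG
GGGGGGGG
GGGGWGGG
GBBBGGGG
GBYBGGGG
After op 5 paint(2,1,G):
GGGGGGGG
GGGGGGGG
GGGGWGGG
GBBBGGGG
GBYBGGGG
After op 6 paint(1,4,B):
GGGGGGGG
GGGGBGGG
GGGGWGGG
GBBBGGGG
GBYBGGGG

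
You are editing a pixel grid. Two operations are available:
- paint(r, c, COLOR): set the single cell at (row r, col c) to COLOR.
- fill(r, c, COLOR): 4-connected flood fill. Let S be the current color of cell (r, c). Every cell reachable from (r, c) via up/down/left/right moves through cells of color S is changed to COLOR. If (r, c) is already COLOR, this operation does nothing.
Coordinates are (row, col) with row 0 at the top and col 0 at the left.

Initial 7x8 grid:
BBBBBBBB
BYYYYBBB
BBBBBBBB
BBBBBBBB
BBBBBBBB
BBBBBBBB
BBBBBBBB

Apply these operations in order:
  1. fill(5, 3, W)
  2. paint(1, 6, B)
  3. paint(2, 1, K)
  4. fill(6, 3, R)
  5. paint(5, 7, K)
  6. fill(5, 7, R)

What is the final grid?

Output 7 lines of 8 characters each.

After op 1 fill(5,3,W) [52 cells changed]:
WWWWWWWW
WYYYYWWW
WWWWWWWW
WWWWWWWW
WWWWWWWW
WWWWWWWW
WWWWWWWW
After op 2 paint(1,6,B):
WWWWWWWW
WYYYYWBW
WWWWWWWW
WWWWWWWW
WWWWWWWW
WWWWWWWW
WWWWWWWW
After op 3 paint(2,1,K):
WWWWWWWW
WYYYYWBW
WKWWWWWW
WWWWWWWW
WWWWWWWW
WWWWWWWW
WWWWWWWW
After op 4 fill(6,3,R) [50 cells changed]:
RRRRRRRR
RYYYYRBR
RKRRRRRR
RRRRRRRR
RRRRRRRR
RRRRRRRR
RRRRRRRR
After op 5 paint(5,7,K):
RRRRRRRR
RYYYYRBR
RKRRRRRR
RRRRRRRR
RRRRRRRR
RRRRRRRK
RRRRRRRR
After op 6 fill(5,7,R) [1 cells changed]:
RRRRRRRR
RYYYYRBR
RKRRRRRR
RRRRRRRR
RRRRRRRR
RRRRRRRR
RRRRRRRR

Answer: RRRRRRRR
RYYYYRBR
RKRRRRRR
RRRRRRRR
RRRRRRRR
RRRRRRRR
RRRRRRRR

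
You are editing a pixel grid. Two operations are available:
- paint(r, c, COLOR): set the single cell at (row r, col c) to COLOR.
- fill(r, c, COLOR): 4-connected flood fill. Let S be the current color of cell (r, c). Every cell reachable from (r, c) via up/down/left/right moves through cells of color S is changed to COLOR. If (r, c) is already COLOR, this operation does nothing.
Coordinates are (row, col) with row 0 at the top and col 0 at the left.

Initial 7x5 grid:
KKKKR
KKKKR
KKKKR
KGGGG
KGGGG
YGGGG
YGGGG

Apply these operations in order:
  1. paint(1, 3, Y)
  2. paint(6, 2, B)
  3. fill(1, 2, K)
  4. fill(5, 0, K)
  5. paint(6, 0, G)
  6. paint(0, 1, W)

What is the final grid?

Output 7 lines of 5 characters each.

After op 1 paint(1,3,Y):
KKKKR
KKKYR
KKKKR
KGGGG
KGGGG
YGGGG
YGGGG
After op 2 paint(6,2,B):
KKKKR
KKKYR
KKKKR
KGGGG
KGGGG
YGGGG
YGBGG
After op 3 fill(1,2,K) [0 cells changed]:
KKKKR
KKKYR
KKKKR
KGGGG
KGGGG
YGGGG
YGBGG
After op 4 fill(5,0,K) [2 cells changed]:
KKKKR
KKKYR
KKKKR
KGGGG
KGGGG
KGGGG
KGBGG
After op 5 paint(6,0,G):
KKKKR
KKKYR
KKKKR
KGGGG
KGGGG
KGGGG
GGBGG
After op 6 paint(0,1,W):
KWKKR
KKKYR
KKKKR
KGGGG
KGGGG
KGGGG
GGBGG

Answer: KWKKR
KKKYR
KKKKR
KGGGG
KGGGG
KGGGG
GGBGG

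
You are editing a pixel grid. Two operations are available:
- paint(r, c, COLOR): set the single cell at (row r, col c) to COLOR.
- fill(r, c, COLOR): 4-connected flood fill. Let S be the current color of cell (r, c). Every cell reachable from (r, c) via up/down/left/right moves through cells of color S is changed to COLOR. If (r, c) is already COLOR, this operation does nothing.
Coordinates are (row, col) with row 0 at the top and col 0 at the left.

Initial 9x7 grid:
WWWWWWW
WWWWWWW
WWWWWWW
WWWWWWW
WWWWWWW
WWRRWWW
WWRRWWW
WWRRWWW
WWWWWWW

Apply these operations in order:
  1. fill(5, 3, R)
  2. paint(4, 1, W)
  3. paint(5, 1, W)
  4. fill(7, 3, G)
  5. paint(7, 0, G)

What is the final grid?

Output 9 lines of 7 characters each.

After op 1 fill(5,3,R) [0 cells changed]:
WWWWWWW
WWWWWWW
WWWWWWW
WWWWWWW
WWWWWWW
WWRRWWW
WWRRWWW
WWRRWWW
WWWWWWW
After op 2 paint(4,1,W):
WWWWWWW
WWWWWWW
WWWWWWW
WWWWWWW
WWWWWWW
WWRRWWW
WWRRWWW
WWRRWWW
WWWWWWW
After op 3 paint(5,1,W):
WWWWWWW
WWWWWWW
WWWWWWW
WWWWWWW
WWWWWWW
WWRRWWW
WWRRWWW
WWRRWWW
WWWWWWW
After op 4 fill(7,3,G) [6 cells changed]:
WWWWWWW
WWWWWWW
WWWWWWW
WWWWWWW
WWWWWWW
WWGGWWW
WWGGWWW
WWGGWWW
WWWWWWW
After op 5 paint(7,0,G):
WWWWWWW
WWWWWWW
WWWWWWW
WWWWWWW
WWWWWWW
WWGGWWW
WWGGWWW
GWGGWWW
WWWWWWW

Answer: WWWWWWW
WWWWWWW
WWWWWWW
WWWWWWW
WWWWWWW
WWGGWWW
WWGGWWW
GWGGWWW
WWWWWWW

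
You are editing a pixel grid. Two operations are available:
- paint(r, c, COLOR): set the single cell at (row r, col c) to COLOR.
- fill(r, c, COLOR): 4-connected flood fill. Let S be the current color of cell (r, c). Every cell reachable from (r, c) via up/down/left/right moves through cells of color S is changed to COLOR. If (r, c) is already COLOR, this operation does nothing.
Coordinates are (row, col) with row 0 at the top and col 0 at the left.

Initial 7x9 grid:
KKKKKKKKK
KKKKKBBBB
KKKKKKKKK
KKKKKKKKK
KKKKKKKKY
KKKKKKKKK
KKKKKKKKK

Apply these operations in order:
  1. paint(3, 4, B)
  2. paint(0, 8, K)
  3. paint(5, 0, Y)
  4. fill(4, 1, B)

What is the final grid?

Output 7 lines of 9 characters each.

After op 1 paint(3,4,B):
KKKKKKKKK
KKKKKBBBB
KKKKKKKKK
KKKKBKKKK
KKKKKKKKY
KKKKKKKKK
KKKKKKKKK
After op 2 paint(0,8,K):
KKKKKKKKK
KKKKKBBBB
KKKKKKKKK
KKKKBKKKK
KKKKKKKKY
KKKKKKKKK
KKKKKKKKK
After op 3 paint(5,0,Y):
KKKKKKKKK
KKKKKBBBB
KKKKKKKKK
KKKKBKKKK
KKKKKKKKY
YKKKKKKKK
KKKKKKKKK
After op 4 fill(4,1,B) [56 cells changed]:
BBBBBBBBB
BBBBBBBBB
BBBBBBBBB
BBBBBBBBB
BBBBBBBBY
YBBBBBBBB
BBBBBBBBB

Answer: BBBBBBBBB
BBBBBBBBB
BBBBBBBBB
BBBBBBBBB
BBBBBBBBY
YBBBBBBBB
BBBBBBBBB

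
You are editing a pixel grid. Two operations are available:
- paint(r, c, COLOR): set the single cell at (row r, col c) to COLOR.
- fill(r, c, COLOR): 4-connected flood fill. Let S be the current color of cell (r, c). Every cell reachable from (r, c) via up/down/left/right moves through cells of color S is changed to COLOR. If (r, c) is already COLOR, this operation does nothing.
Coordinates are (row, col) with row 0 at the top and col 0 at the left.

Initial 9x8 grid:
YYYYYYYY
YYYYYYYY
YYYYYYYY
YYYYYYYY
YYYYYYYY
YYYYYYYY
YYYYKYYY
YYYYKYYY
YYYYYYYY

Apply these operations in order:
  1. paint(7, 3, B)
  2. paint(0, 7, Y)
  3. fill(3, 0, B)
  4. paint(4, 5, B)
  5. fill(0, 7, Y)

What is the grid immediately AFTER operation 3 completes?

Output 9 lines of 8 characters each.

Answer: BBBBBBBB
BBBBBBBB
BBBBBBBB
BBBBBBBB
BBBBBBBB
BBBBBBBB
BBBBKBBB
BBBBKBBB
BBBBBBBB

Derivation:
After op 1 paint(7,3,B):
YYYYYYYY
YYYYYYYY
YYYYYYYY
YYYYYYYY
YYYYYYYY
YYYYYYYY
YYYYKYYY
YYYBKYYY
YYYYYYYY
After op 2 paint(0,7,Y):
YYYYYYYY
YYYYYYYY
YYYYYYYY
YYYYYYYY
YYYYYYYY
YYYYYYYY
YYYYKYYY
YYYBKYYY
YYYYYYYY
After op 3 fill(3,0,B) [69 cells changed]:
BBBBBBBB
BBBBBBBB
BBBBBBBB
BBBBBBBB
BBBBBBBB
BBBBBBBB
BBBBKBBB
BBBBKBBB
BBBBBBBB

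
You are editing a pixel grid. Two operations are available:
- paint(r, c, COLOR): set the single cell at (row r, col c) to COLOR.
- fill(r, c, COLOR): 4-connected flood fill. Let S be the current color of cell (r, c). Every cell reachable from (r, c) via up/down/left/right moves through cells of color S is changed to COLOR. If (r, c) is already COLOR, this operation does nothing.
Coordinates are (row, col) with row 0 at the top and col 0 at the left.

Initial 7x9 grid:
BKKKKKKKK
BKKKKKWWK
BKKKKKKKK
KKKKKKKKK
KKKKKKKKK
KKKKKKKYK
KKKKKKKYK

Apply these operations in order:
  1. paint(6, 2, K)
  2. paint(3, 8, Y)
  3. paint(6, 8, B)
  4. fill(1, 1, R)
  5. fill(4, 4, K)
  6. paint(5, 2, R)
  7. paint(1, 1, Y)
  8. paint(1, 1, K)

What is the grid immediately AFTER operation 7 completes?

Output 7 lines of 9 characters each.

After op 1 paint(6,2,K):
BKKKKKKKK
BKKKKKWWK
BKKKKKKKK
KKKKKKKKK
KKKKKKKKK
KKKKKKKYK
KKKKKKKYK
After op 2 paint(3,8,Y):
BKKKKKKKK
BKKKKKWWK
BKKKKKKKK
KKKKKKKKY
KKKKKKKKK
KKKKKKKYK
KKKKKKKYK
After op 3 paint(6,8,B):
BKKKKKKKK
BKKKKKWWK
BKKKKKKKK
KKKKKKKKY
KKKKKKKKK
KKKKKKKYK
KKKKKKKYB
After op 4 fill(1,1,R) [54 cells changed]:
BRRRRRRRR
BRRRRRWWR
BRRRRRRRR
RRRRRRRRY
RRRRRRRRR
RRRRRRRYR
RRRRRRRYB
After op 5 fill(4,4,K) [54 cells changed]:
BKKKKKKKK
BKKKKKWWK
BKKKKKKKK
KKKKKKKKY
KKKKKKKKK
KKKKKKKYK
KKKKKKKYB
After op 6 paint(5,2,R):
BKKKKKKKK
BKKKKKWWK
BKKKKKKKK
KKKKKKKKY
KKKKKKKKK
KKRKKKKYK
KKKKKKKYB
After op 7 paint(1,1,Y):
BKKKKKKKK
BYKKKKWWK
BKKKKKKKK
KKKKKKKKY
KKKKKKKKK
KKRKKKKYK
KKKKKKKYB

Answer: BKKKKKKKK
BYKKKKWWK
BKKKKKKKK
KKKKKKKKY
KKKKKKKKK
KKRKKKKYK
KKKKKKKYB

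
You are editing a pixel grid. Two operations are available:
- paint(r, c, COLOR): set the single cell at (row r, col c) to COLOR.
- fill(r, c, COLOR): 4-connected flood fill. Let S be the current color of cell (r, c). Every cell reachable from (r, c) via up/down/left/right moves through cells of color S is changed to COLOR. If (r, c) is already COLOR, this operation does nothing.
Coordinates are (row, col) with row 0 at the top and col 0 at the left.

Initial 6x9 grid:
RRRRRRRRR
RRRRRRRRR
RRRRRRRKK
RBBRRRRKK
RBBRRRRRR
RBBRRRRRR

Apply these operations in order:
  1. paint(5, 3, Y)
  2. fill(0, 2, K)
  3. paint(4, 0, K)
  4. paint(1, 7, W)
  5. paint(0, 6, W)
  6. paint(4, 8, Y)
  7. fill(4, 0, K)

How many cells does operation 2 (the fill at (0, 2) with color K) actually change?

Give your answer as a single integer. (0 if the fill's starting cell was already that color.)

After op 1 paint(5,3,Y):
RRRRRRRRR
RRRRRRRRR
RRRRRRRKK
RBBRRRRKK
RBBRRRRRR
RBBYRRRRR
After op 2 fill(0,2,K) [43 cells changed]:
KKKKKKKKK
KKKKKKKKK
KKKKKKKKK
KBBKKKKKK
KBBKKKKKK
KBBYKKKKK

Answer: 43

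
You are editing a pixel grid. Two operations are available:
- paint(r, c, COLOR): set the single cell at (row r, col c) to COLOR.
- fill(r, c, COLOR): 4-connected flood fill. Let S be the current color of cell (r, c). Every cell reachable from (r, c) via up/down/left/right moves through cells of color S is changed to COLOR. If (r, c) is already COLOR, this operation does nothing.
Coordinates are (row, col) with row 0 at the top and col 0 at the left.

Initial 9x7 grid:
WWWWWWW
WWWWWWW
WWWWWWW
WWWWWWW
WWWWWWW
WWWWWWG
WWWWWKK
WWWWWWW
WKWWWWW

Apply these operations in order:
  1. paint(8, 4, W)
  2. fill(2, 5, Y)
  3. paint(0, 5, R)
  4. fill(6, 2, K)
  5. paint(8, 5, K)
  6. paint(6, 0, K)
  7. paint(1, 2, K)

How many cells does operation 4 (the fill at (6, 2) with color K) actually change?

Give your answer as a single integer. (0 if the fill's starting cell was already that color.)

Answer: 58

Derivation:
After op 1 paint(8,4,W):
WWWWWWW
WWWWWWW
WWWWWWW
WWWWWWW
WWWWWWW
WWWWWWG
WWWWWKK
WWWWWWW
WKWWWWW
After op 2 fill(2,5,Y) [59 cells changed]:
YYYYYYY
YYYYYYY
YYYYYYY
YYYYYYY
YYYYYYY
YYYYYYG
YYYYYKK
YYYYYYY
YKYYYYY
After op 3 paint(0,5,R):
YYYYYRY
YYYYYYY
YYYYYYY
YYYYYYY
YYYYYYY
YYYYYYG
YYYYYKK
YYYYYYY
YKYYYYY
After op 4 fill(6,2,K) [58 cells changed]:
KKKKKRK
KKKKKKK
KKKKKKK
KKKKKKK
KKKKKKK
KKKKKKG
KKKKKKK
KKKKKKK
KKKKKKK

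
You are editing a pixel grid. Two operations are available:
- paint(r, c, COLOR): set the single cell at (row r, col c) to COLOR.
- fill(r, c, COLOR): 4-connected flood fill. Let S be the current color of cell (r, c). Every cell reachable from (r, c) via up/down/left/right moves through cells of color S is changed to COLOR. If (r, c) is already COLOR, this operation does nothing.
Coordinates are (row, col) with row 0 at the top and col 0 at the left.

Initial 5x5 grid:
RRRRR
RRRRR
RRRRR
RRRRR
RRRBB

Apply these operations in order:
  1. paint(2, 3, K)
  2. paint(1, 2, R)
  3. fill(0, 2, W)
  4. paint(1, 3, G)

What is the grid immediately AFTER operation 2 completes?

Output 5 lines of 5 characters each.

Answer: RRRRR
RRRRR
RRRKR
RRRRR
RRRBB

Derivation:
After op 1 paint(2,3,K):
RRRRR
RRRRR
RRRKR
RRRRR
RRRBB
After op 2 paint(1,2,R):
RRRRR
RRRRR
RRRKR
RRRRR
RRRBB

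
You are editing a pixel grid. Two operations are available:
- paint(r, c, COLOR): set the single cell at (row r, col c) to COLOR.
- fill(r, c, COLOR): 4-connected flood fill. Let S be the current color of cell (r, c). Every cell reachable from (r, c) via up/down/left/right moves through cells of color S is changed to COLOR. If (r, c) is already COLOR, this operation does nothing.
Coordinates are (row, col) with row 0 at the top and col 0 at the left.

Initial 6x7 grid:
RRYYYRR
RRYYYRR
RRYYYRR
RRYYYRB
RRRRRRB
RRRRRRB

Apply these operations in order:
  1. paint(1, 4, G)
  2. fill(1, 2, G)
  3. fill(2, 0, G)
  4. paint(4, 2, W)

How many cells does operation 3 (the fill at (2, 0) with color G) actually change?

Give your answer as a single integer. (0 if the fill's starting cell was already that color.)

Answer: 27

Derivation:
After op 1 paint(1,4,G):
RRYYYRR
RRYYGRR
RRYYYRR
RRYYYRB
RRRRRRB
RRRRRRB
After op 2 fill(1,2,G) [11 cells changed]:
RRGGGRR
RRGGGRR
RRGGGRR
RRGGGRB
RRRRRRB
RRRRRRB
After op 3 fill(2,0,G) [27 cells changed]:
GGGGGGG
GGGGGGG
GGGGGGG
GGGGGGB
GGGGGGB
GGGGGGB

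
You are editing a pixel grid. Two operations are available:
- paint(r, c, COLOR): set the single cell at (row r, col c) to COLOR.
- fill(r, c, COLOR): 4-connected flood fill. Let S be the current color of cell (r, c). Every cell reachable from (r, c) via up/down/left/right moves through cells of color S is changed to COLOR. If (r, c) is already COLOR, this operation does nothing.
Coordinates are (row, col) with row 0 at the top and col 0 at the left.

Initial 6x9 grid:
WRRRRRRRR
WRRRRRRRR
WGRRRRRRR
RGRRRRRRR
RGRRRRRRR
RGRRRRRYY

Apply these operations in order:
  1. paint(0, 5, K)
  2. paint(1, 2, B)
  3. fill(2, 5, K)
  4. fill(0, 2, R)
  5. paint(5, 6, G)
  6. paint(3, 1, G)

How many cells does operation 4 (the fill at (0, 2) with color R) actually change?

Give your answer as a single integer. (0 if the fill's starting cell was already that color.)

Answer: 41

Derivation:
After op 1 paint(0,5,K):
WRRRRKRRR
WRRRRRRRR
WGRRRRRRR
RGRRRRRRR
RGRRRRRRR
RGRRRRRYY
After op 2 paint(1,2,B):
WRRRRKRRR
WRBRRRRRR
WGRRRRRRR
RGRRRRRRR
RGRRRRRRR
RGRRRRRYY
After op 3 fill(2,5,K) [40 cells changed]:
WKKKKKKKK
WKBKKKKKK
WGKKKKKKK
RGKKKKKKK
RGKKKKKKK
RGKKKKKYY
After op 4 fill(0,2,R) [41 cells changed]:
WRRRRRRRR
WRBRRRRRR
WGRRRRRRR
RGRRRRRRR
RGRRRRRRR
RGRRRRRYY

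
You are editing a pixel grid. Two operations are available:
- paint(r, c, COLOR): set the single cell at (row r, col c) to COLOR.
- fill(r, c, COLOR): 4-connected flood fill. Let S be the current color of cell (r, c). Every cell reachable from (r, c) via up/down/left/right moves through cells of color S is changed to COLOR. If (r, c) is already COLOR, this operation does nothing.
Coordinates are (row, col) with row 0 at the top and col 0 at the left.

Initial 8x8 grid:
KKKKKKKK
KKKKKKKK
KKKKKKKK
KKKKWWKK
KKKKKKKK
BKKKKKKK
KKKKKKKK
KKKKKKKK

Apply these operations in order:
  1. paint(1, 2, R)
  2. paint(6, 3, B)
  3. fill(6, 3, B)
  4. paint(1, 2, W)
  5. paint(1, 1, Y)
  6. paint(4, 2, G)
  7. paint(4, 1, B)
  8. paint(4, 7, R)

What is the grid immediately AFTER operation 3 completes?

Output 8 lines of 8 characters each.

Answer: KKKKKKKK
KKRKKKKK
KKKKKKKK
KKKKWWKK
KKKKKKKK
BKKKKKKK
KKKBKKKK
KKKKKKKK

Derivation:
After op 1 paint(1,2,R):
KKKKKKKK
KKRKKKKK
KKKKKKKK
KKKKWWKK
KKKKKKKK
BKKKKKKK
KKKKKKKK
KKKKKKKK
After op 2 paint(6,3,B):
KKKKKKKK
KKRKKKKK
KKKKKKKK
KKKKWWKK
KKKKKKKK
BKKKKKKK
KKKBKKKK
KKKKKKKK
After op 3 fill(6,3,B) [0 cells changed]:
KKKKKKKK
KKRKKKKK
KKKKKKKK
KKKKWWKK
KKKKKKKK
BKKKKKKK
KKKBKKKK
KKKKKKKK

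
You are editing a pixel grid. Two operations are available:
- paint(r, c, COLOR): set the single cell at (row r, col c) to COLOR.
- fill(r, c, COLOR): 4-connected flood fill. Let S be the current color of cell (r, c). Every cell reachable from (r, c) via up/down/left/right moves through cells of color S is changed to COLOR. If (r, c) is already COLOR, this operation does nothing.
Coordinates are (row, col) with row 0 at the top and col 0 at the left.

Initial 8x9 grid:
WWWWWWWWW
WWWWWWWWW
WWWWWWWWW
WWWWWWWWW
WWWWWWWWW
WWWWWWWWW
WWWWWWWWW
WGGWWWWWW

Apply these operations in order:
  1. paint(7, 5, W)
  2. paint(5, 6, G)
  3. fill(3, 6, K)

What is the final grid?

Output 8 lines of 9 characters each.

After op 1 paint(7,5,W):
WWWWWWWWW
WWWWWWWWW
WWWWWWWWW
WWWWWWWWW
WWWWWWWWW
WWWWWWWWW
WWWWWWWWW
WGGWWWWWW
After op 2 paint(5,6,G):
WWWWWWWWW
WWWWWWWWW
WWWWWWWWW
WWWWWWWWW
WWWWWWWWW
WWWWWWGWW
WWWWWWWWW
WGGWWWWWW
After op 3 fill(3,6,K) [69 cells changed]:
KKKKKKKKK
KKKKKKKKK
KKKKKKKKK
KKKKKKKKK
KKKKKKKKK
KKKKKKGKK
KKKKKKKKK
KGGKKKKKK

Answer: KKKKKKKKK
KKKKKKKKK
KKKKKKKKK
KKKKKKKKK
KKKKKKKKK
KKKKKKGKK
KKKKKKKKK
KGGKKKKKK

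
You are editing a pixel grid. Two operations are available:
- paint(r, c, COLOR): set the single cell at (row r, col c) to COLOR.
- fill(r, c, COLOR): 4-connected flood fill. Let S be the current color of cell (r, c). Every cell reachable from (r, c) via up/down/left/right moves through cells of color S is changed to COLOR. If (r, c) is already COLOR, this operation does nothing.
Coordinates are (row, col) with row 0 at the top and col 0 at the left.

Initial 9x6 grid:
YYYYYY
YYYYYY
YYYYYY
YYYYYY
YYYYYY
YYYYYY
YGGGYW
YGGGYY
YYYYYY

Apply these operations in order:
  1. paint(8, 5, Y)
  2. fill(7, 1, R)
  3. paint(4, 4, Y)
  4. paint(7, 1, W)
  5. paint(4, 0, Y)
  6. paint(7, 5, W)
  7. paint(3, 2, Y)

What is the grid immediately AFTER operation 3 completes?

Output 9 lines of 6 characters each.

Answer: YYYYYY
YYYYYY
YYYYYY
YYYYYY
YYYYYY
YYYYYY
YRRRYW
YRRRYY
YYYYYY

Derivation:
After op 1 paint(8,5,Y):
YYYYYY
YYYYYY
YYYYYY
YYYYYY
YYYYYY
YYYYYY
YGGGYW
YGGGYY
YYYYYY
After op 2 fill(7,1,R) [6 cells changed]:
YYYYYY
YYYYYY
YYYYYY
YYYYYY
YYYYYY
YYYYYY
YRRRYW
YRRRYY
YYYYYY
After op 3 paint(4,4,Y):
YYYYYY
YYYYYY
YYYYYY
YYYYYY
YYYYYY
YYYYYY
YRRRYW
YRRRYY
YYYYYY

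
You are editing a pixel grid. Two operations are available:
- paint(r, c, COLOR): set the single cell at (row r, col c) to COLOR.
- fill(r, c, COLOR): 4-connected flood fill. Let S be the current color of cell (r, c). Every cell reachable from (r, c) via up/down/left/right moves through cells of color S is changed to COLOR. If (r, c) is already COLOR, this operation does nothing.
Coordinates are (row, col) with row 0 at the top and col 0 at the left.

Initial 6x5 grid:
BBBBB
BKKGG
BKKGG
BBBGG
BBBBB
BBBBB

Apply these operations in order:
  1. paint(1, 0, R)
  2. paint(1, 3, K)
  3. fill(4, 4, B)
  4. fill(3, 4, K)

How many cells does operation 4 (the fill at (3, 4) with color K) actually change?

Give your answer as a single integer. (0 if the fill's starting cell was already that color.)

Answer: 5

Derivation:
After op 1 paint(1,0,R):
BBBBB
RKKGG
BKKGG
BBBGG
BBBBB
BBBBB
After op 2 paint(1,3,K):
BBBBB
RKKKG
BKKGG
BBBGG
BBBBB
BBBBB
After op 3 fill(4,4,B) [0 cells changed]:
BBBBB
RKKKG
BKKGG
BBBGG
BBBBB
BBBBB
After op 4 fill(3,4,K) [5 cells changed]:
BBBBB
RKKKK
BKKKK
BBBKK
BBBBB
BBBBB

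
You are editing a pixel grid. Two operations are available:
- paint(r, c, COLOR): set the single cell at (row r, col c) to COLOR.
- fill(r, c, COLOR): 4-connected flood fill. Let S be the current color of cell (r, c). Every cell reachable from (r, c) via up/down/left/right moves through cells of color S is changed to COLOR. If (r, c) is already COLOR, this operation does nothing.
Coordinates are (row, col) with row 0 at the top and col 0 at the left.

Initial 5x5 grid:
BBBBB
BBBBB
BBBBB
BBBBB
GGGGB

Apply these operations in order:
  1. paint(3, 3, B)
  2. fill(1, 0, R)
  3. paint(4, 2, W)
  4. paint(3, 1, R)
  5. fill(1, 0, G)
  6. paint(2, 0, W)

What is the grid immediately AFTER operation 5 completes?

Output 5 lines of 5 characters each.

After op 1 paint(3,3,B):
BBBBB
BBBBB
BBBBB
BBBBB
GGGGB
After op 2 fill(1,0,R) [21 cells changed]:
RRRRR
RRRRR
RRRRR
RRRRR
GGGGR
After op 3 paint(4,2,W):
RRRRR
RRRRR
RRRRR
RRRRR
GGWGR
After op 4 paint(3,1,R):
RRRRR
RRRRR
RRRRR
RRRRR
GGWGR
After op 5 fill(1,0,G) [21 cells changed]:
GGGGG
GGGGG
GGGGG
GGGGG
GGWGG

Answer: GGGGG
GGGGG
GGGGG
GGGGG
GGWGG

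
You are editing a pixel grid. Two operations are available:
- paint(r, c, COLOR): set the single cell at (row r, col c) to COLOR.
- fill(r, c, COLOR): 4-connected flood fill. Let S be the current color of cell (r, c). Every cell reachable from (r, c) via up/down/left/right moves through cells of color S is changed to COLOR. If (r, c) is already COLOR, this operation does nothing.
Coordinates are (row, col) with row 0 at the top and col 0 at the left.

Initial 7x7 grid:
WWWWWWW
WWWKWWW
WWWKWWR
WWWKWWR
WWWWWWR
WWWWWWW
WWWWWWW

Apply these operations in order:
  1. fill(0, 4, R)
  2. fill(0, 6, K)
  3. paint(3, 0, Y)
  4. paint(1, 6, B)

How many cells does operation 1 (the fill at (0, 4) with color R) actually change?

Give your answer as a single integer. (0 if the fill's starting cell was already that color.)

After op 1 fill(0,4,R) [43 cells changed]:
RRRRRRR
RRRKRRR
RRRKRRR
RRRKRRR
RRRRRRR
RRRRRRR
RRRRRRR

Answer: 43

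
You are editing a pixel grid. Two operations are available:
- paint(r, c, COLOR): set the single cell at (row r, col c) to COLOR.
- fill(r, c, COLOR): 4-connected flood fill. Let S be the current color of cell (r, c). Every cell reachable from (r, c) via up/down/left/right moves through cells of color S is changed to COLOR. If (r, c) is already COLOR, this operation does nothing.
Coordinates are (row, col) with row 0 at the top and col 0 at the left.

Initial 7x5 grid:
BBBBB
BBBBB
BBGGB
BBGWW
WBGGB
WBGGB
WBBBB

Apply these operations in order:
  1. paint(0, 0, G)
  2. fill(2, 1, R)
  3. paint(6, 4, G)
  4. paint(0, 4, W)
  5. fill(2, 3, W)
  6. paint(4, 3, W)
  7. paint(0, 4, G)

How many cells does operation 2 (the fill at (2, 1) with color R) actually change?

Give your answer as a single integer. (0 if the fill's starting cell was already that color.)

After op 1 paint(0,0,G):
GBBBB
BBBBB
BBGGB
BBGWW
WBGGB
WBGGB
WBBBB
After op 2 fill(2,1,R) [22 cells changed]:
GRRRR
RRRRR
RRGGR
RRGWW
WRGGR
WRGGR
WRRRR

Answer: 22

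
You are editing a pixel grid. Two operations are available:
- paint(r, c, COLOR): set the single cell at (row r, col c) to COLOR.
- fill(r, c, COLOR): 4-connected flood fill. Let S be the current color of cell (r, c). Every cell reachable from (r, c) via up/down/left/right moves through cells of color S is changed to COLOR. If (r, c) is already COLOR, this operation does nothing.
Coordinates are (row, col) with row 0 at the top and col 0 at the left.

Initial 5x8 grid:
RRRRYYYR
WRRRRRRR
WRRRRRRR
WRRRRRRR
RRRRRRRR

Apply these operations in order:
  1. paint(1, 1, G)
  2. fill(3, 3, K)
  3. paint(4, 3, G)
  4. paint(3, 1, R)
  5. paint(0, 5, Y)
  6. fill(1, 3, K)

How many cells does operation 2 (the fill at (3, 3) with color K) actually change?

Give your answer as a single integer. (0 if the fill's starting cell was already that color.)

Answer: 33

Derivation:
After op 1 paint(1,1,G):
RRRRYYYR
WGRRRRRR
WRRRRRRR
WRRRRRRR
RRRRRRRR
After op 2 fill(3,3,K) [33 cells changed]:
KKKKYYYK
WGKKKKKK
WKKKKKKK
WKKKKKKK
KKKKKKKK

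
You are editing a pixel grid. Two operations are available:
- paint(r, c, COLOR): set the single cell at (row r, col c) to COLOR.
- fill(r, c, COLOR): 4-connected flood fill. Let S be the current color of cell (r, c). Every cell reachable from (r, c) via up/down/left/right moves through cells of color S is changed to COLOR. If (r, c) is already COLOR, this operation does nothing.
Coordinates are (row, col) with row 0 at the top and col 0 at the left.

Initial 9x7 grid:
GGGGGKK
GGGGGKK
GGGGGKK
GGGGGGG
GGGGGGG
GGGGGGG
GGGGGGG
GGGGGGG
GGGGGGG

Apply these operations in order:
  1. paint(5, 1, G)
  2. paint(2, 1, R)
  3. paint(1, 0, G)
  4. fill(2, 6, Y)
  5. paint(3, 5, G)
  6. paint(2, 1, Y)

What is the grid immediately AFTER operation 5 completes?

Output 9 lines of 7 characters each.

After op 1 paint(5,1,G):
GGGGGKK
GGGGGKK
GGGGGKK
GGGGGGG
GGGGGGG
GGGGGGG
GGGGGGG
GGGGGGG
GGGGGGG
After op 2 paint(2,1,R):
GGGGGKK
GGGGGKK
GRGGGKK
GGGGGGG
GGGGGGG
GGGGGGG
GGGGGGG
GGGGGGG
GGGGGGG
After op 3 paint(1,0,G):
GGGGGKK
GGGGGKK
GRGGGKK
GGGGGGG
GGGGGGG
GGGGGGG
GGGGGGG
GGGGGGG
GGGGGGG
After op 4 fill(2,6,Y) [6 cells changed]:
GGGGGYY
GGGGGYY
GRGGGYY
GGGGGGG
GGGGGGG
GGGGGGG
GGGGGGG
GGGGGGG
GGGGGGG
After op 5 paint(3,5,G):
GGGGGYY
GGGGGYY
GRGGGYY
GGGGGGG
GGGGGGG
GGGGGGG
GGGGGGG
GGGGGGG
GGGGGGG

Answer: GGGGGYY
GGGGGYY
GRGGGYY
GGGGGGG
GGGGGGG
GGGGGGG
GGGGGGG
GGGGGGG
GGGGGGG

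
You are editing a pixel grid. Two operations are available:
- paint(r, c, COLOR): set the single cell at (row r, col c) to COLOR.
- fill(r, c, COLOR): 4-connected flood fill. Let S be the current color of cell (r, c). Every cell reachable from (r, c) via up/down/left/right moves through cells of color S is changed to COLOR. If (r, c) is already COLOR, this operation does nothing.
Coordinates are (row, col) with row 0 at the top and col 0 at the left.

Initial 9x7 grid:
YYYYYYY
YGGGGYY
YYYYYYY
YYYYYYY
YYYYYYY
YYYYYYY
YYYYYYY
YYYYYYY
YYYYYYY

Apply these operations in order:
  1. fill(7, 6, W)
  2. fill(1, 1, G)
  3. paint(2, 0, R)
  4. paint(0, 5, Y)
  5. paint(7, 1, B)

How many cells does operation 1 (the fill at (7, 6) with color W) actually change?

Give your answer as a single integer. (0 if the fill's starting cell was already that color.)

After op 1 fill(7,6,W) [59 cells changed]:
WWWWWWW
WGGGGWW
WWWWWWW
WWWWWWW
WWWWWWW
WWWWWWW
WWWWWWW
WWWWWWW
WWWWWWW

Answer: 59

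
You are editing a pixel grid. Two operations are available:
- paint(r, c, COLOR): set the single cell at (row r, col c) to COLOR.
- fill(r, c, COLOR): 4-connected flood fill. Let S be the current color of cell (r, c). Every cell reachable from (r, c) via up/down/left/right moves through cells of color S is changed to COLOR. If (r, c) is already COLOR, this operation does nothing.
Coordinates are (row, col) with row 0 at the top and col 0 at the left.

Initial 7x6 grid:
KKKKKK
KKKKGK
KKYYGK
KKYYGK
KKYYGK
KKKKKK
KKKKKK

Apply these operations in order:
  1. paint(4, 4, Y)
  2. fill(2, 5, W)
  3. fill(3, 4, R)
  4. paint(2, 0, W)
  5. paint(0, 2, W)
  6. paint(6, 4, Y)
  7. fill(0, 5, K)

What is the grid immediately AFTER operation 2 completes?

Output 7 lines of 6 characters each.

Answer: WWWWWW
WWWWGW
WWYYGW
WWYYGW
WWYYYW
WWWWWW
WWWWWW

Derivation:
After op 1 paint(4,4,Y):
KKKKKK
KKKKGK
KKYYGK
KKYYGK
KKYYYK
KKKKKK
KKKKKK
After op 2 fill(2,5,W) [32 cells changed]:
WWWWWW
WWWWGW
WWYYGW
WWYYGW
WWYYYW
WWWWWW
WWWWWW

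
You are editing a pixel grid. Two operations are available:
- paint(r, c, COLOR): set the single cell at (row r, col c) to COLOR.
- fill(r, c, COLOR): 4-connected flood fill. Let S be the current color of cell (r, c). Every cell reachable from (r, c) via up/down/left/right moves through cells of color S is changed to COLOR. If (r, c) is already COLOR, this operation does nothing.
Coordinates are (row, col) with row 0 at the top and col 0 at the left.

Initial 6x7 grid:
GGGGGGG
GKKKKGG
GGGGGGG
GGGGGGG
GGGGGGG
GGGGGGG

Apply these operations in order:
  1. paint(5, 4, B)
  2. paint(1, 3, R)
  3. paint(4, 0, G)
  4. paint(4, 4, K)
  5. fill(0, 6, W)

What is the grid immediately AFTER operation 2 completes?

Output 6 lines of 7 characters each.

After op 1 paint(5,4,B):
GGGGGGG
GKKKKGG
GGGGGGG
GGGGGGG
GGGGGGG
GGGGBGG
After op 2 paint(1,3,R):
GGGGGGG
GKKRKGG
GGGGGGG
GGGGGGG
GGGGGGG
GGGGBGG

Answer: GGGGGGG
GKKRKGG
GGGGGGG
GGGGGGG
GGGGGGG
GGGGBGG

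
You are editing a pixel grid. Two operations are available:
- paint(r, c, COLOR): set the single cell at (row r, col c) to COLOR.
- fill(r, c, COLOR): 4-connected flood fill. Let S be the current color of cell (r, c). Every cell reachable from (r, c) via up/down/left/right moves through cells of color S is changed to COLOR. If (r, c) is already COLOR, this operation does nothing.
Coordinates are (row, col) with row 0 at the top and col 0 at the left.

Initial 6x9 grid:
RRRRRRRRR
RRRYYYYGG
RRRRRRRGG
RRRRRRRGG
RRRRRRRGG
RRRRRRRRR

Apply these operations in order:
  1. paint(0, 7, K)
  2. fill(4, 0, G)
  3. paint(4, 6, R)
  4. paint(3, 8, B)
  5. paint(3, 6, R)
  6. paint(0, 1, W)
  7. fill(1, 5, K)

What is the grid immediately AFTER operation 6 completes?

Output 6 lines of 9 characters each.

After op 1 paint(0,7,K):
RRRRRRRKR
RRRYYYYGG
RRRRRRRGG
RRRRRRRGG
RRRRRRRGG
RRRRRRRRR
After op 2 fill(4,0,G) [40 cells changed]:
GGGGGGGKR
GGGYYYYGG
GGGGGGGGG
GGGGGGGGG
GGGGGGGGG
GGGGGGGGG
After op 3 paint(4,6,R):
GGGGGGGKR
GGGYYYYGG
GGGGGGGGG
GGGGGGGGG
GGGGGGRGG
GGGGGGGGG
After op 4 paint(3,8,B):
GGGGGGGKR
GGGYYYYGG
GGGGGGGGG
GGGGGGGGB
GGGGGGRGG
GGGGGGGGG
After op 5 paint(3,6,R):
GGGGGGGKR
GGGYYYYGG
GGGGGGGGG
GGGGGGRGB
GGGGGGRGG
GGGGGGGGG
After op 6 paint(0,1,W):
GWGGGGGKR
GGGYYYYGG
GGGGGGGGG
GGGGGGRGB
GGGGGGRGG
GGGGGGGGG

Answer: GWGGGGGKR
GGGYYYYGG
GGGGGGGGG
GGGGGGRGB
GGGGGGRGG
GGGGGGGGG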